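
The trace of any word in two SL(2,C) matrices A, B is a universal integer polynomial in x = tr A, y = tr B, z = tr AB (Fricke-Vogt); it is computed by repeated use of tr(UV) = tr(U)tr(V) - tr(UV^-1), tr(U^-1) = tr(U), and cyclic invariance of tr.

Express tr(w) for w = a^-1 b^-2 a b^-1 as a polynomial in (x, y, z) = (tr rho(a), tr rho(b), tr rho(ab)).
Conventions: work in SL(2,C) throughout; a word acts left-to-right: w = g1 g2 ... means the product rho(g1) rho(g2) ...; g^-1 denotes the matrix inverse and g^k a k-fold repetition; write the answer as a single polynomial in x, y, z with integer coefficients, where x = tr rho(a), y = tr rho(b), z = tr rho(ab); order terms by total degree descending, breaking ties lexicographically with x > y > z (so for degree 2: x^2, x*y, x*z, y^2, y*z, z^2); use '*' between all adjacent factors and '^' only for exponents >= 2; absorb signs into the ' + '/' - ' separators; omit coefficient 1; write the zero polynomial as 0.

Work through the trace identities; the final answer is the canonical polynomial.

tr(b^-1) = tr(b) = y
apply: tr(b a b) = tr(b) tr(a b) - tr(a) = y*z - x
apply: tr(b a b a) = tr(a b) tr(a b) - tr(1) = z^2 - 2
use: tr(a^-1 b a b) = tr(b a b) tr(a) - tr(b a b a) = x*y*z - x^2 - z^2 + 2
tr(a b^-1 a^-1 b) = tr(a^-1 b a) tr(b) - tr(a^-1 b a b) = -x*y*z + x^2 + y^2 + z^2 - 2
tr(a b^-1 a^-1 b^-1) = tr(a b^-1 a^-1) tr(b) - tr(a b^-1 a^-1 b) = x*y*z - x^2 - z^2 + 2
tr(a^-1 b^-2 a b^-1) = tr(a b^-1 a^-1 b^-1) tr(b) - tr(a b^-1 a^-1) = x*y^2*z - x^2*y - y*z^2 + y

x*y^2*z - x^2*y - y*z^2 + y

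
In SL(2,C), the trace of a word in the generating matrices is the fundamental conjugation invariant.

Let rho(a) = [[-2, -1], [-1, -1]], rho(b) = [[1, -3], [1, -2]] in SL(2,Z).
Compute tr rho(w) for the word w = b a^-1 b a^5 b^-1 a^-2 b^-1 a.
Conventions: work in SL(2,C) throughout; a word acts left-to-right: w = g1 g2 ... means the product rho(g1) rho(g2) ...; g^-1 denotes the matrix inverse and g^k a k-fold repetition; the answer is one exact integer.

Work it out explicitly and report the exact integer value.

-3526

rho(b) = [[1, -3], [1, -2]]
... * rho(a^-1) = [[-1, 1], [1, -2]]  ->  [[-4, 7], [-3, 5]]
... * rho(b) = [[1, -3], [1, -2]]  ->  [[3, -2], [2, -1]]
... * rho(a) = [[-2, -1], [-1, -1]]  ->  [[-4, -1], [-3, -1]]
... * rho(a) = [[-2, -1], [-1, -1]]  ->  [[9, 5], [7, 4]]
... * rho(a) = [[-2, -1], [-1, -1]]  ->  [[-23, -14], [-18, -11]]
... * rho(a) = [[-2, -1], [-1, -1]]  ->  [[60, 37], [47, 29]]
... * rho(a) = [[-2, -1], [-1, -1]]  ->  [[-157, -97], [-123, -76]]
... * rho(b^-1) = [[-2, 3], [-1, 1]]  ->  [[411, -568], [322, -445]]
... * rho(a^-1) = [[-1, 1], [1, -2]]  ->  [[-979, 1547], [-767, 1212]]
... * rho(a^-1) = [[-1, 1], [1, -2]]  ->  [[2526, -4073], [1979, -3191]]
... * rho(b^-1) = [[-2, 3], [-1, 1]]  ->  [[-979, 3505], [-767, 2746]]
... * rho(a) = [[-2, -1], [-1, -1]]  ->  [[-1547, -2526], [-1212, -1979]]
tr = -1547 + -1979 = -3526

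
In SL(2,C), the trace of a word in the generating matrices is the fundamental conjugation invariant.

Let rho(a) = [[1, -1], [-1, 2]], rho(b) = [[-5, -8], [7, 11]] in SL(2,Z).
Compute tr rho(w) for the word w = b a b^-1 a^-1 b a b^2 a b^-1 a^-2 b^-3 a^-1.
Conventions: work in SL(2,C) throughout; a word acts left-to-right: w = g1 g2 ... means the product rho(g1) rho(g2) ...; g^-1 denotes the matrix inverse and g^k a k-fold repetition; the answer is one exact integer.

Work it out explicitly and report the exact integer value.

rho(b) = [[-5, -8], [7, 11]]
... * rho(a) = [[1, -1], [-1, 2]]  ->  [[3, -11], [-4, 15]]
... * rho(b^-1) = [[11, 8], [-7, -5]]  ->  [[110, 79], [-149, -107]]
... * rho(a^-1) = [[2, 1], [1, 1]]  ->  [[299, 189], [-405, -256]]
... * rho(b) = [[-5, -8], [7, 11]]  ->  [[-172, -313], [233, 424]]
... * rho(a) = [[1, -1], [-1, 2]]  ->  [[141, -454], [-191, 615]]
... * rho(b) = [[-5, -8], [7, 11]]  ->  [[-3883, -6122], [5260, 8293]]
... * rho(b) = [[-5, -8], [7, 11]]  ->  [[-23439, -36278], [31751, 49143]]
... * rho(a) = [[1, -1], [-1, 2]]  ->  [[12839, -49117], [-17392, 66535]]
... * rho(b^-1) = [[11, 8], [-7, -5]]  ->  [[485048, 348297], [-657057, -471811]]
... * rho(a^-1) = [[2, 1], [1, 1]]  ->  [[1318393, 833345], [-1785925, -1128868]]
... * rho(a^-1) = [[2, 1], [1, 1]]  ->  [[3470131, 2151738], [-4700718, -2914793]]
... * rho(b^-1) = [[11, 8], [-7, -5]]  ->  [[23109275, 17002358], [-31304347, -23031779]]
... * rho(b^-1) = [[11, 8], [-7, -5]]  ->  [[135185519, 99862410], [-183125364, -135275881]]
... * rho(b^-1) = [[11, 8], [-7, -5]]  ->  [[788003839, 582172102], [-1067447837, -788623507]]
... * rho(a^-1) = [[2, 1], [1, 1]]  ->  [[2158179780, 1370175941], [-2923519181, -1856071344]]
tr = 2158179780 + -1856071344 = 302108436

302108436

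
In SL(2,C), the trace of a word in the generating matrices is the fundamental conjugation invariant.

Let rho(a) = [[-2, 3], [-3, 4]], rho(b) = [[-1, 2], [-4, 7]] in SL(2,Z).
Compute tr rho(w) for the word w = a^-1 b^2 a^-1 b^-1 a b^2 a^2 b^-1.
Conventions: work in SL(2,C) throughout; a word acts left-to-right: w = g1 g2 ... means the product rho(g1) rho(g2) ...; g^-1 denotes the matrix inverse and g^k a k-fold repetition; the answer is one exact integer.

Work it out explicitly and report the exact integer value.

98350

rho(a^-1) = [[4, -3], [3, -2]]
... * rho(b) = [[-1, 2], [-4, 7]]  ->  [[8, -13], [5, -8]]
... * rho(b) = [[-1, 2], [-4, 7]]  ->  [[44, -75], [27, -46]]
... * rho(a^-1) = [[4, -3], [3, -2]]  ->  [[-49, 18], [-30, 11]]
... * rho(b^-1) = [[7, -2], [4, -1]]  ->  [[-271, 80], [-166, 49]]
... * rho(a) = [[-2, 3], [-3, 4]]  ->  [[302, -493], [185, -302]]
... * rho(b) = [[-1, 2], [-4, 7]]  ->  [[1670, -2847], [1023, -1744]]
... * rho(b) = [[-1, 2], [-4, 7]]  ->  [[9718, -16589], [5953, -10162]]
... * rho(a) = [[-2, 3], [-3, 4]]  ->  [[30331, -37202], [18580, -22789]]
... * rho(a) = [[-2, 3], [-3, 4]]  ->  [[50944, -57815], [31207, -35416]]
... * rho(b^-1) = [[7, -2], [4, -1]]  ->  [[125348, -44073], [76785, -26998]]
tr = 125348 + -26998 = 98350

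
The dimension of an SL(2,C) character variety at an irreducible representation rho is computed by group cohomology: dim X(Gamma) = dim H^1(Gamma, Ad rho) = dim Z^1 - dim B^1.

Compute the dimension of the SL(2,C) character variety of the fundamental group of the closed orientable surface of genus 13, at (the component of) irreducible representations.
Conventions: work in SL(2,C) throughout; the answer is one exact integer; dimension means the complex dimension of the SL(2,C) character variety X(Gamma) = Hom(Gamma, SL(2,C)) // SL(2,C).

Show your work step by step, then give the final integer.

The genus-13 surface group: 2g = 26 generators, one relator prod [a_i, b_i].
A cocycle assigns one sl_2 vector per generator subject to the relator condition d_2(z) = 0: dim of the unconstrained space is 3*2g = 78.
H^2 = coker(d_2) is dual to H^0 = 0 at irreducible rho (Poincare duality), so d_2 is onto: dim Z^1 = 75.
As always at irreducible rho, dim B^1 = 3.
dim X = dim H^1 = 75 - 3 = 72.

72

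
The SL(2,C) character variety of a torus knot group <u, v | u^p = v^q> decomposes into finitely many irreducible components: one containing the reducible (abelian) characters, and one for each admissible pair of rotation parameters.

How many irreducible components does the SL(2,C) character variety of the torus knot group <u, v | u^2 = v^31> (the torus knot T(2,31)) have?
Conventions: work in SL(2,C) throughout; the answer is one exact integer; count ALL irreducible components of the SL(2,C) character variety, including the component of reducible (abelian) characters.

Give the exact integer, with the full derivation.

In the torus knot group T(2,31), u^2 = v^31 is central, so an irreducible representation sends it to +I or -I (Schur).
This locks tr(u) to 2*cos(pi*alpha/2), alpha in 1..1, and tr(v) to 2*cos(pi*beta/31), beta in 1..30, on each component of irreducible characters.
The two central values (-1)^alpha I and (-1)^beta I must be the same matrix, so alpha and beta share a parity.
count pairs: odd alpha (1 choices) x odd beta (15), plus even alpha (0) x even beta (15): 1*15 + 0*15 = 15.
components with irreducible characters: 15; plus the single component of reducible (abelian) characters: total 16.

16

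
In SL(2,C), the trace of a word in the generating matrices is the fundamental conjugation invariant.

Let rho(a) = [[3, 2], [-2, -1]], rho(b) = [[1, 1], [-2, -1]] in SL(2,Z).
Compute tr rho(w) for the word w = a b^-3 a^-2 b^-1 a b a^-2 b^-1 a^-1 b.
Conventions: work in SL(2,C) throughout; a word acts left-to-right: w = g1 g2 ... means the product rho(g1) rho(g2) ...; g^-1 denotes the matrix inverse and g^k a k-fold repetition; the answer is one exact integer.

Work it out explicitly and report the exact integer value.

rho(a) = [[3, 2], [-2, -1]]
... * rho(b^-1) = [[-1, -1], [2, 1]]  ->  [[1, -1], [0, 1]]
... * rho(b^-1) = [[-1, -1], [2, 1]]  ->  [[-3, -2], [2, 1]]
... * rho(b^-1) = [[-1, -1], [2, 1]]  ->  [[-1, 1], [0, -1]]
... * rho(a^-1) = [[-1, -2], [2, 3]]  ->  [[3, 5], [-2, -3]]
... * rho(a^-1) = [[-1, -2], [2, 3]]  ->  [[7, 9], [-4, -5]]
... * rho(b^-1) = [[-1, -1], [2, 1]]  ->  [[11, 2], [-6, -1]]
... * rho(a) = [[3, 2], [-2, -1]]  ->  [[29, 20], [-16, -11]]
... * rho(b) = [[1, 1], [-2, -1]]  ->  [[-11, 9], [6, -5]]
... * rho(a^-1) = [[-1, -2], [2, 3]]  ->  [[29, 49], [-16, -27]]
... * rho(a^-1) = [[-1, -2], [2, 3]]  ->  [[69, 89], [-38, -49]]
... * rho(b^-1) = [[-1, -1], [2, 1]]  ->  [[109, 20], [-60, -11]]
... * rho(a^-1) = [[-1, -2], [2, 3]]  ->  [[-69, -158], [38, 87]]
... * rho(b) = [[1, 1], [-2, -1]]  ->  [[247, 89], [-136, -49]]
tr = 247 + -49 = 198

198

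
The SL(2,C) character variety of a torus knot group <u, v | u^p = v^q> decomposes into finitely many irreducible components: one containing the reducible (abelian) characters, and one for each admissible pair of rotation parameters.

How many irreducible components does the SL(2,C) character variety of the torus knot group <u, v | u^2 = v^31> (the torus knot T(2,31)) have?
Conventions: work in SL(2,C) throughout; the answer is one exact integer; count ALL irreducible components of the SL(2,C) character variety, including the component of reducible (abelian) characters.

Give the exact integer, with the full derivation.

16

For T(2,31): irreducibility forces the central element u^2 = v^31 to one of +I, -I.
So on each irreducible component the traces are pinned: tr(u) = 2*cos(pi*alpha/2) with 1 <= alpha <= 1, tr(v) = 2*cos(pi*beta/31) with 1 <= beta <= 30.
Consistency of u^2 = (-1)^alpha I with v^31 = (-1)^beta I forces alpha = beta (mod 2).
Enumerate parity-matched pairs: 1*15 odd-odd plus 0*15 even-even gives 15.
components with irreducible characters: 15; plus the single component of reducible (abelian) characters: total 16.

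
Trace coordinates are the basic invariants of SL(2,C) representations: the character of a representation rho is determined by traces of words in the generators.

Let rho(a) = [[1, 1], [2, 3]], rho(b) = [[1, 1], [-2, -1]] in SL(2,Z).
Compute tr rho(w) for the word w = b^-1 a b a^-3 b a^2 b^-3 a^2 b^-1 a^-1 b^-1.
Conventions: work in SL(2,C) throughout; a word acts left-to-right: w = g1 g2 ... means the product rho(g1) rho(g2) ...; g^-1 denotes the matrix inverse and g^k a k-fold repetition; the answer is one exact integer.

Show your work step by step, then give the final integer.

rho(b^-1) = [[-1, -1], [2, 1]]
... * rho(a) = [[1, 1], [2, 3]]  ->  [[-3, -4], [4, 5]]
... * rho(b) = [[1, 1], [-2, -1]]  ->  [[5, 1], [-6, -1]]
... * rho(a^-1) = [[3, -1], [-2, 1]]  ->  [[13, -4], [-16, 5]]
... * rho(a^-1) = [[3, -1], [-2, 1]]  ->  [[47, -17], [-58, 21]]
... * rho(a^-1) = [[3, -1], [-2, 1]]  ->  [[175, -64], [-216, 79]]
... * rho(b) = [[1, 1], [-2, -1]]  ->  [[303, 239], [-374, -295]]
... * rho(a) = [[1, 1], [2, 3]]  ->  [[781, 1020], [-964, -1259]]
... * rho(a) = [[1, 1], [2, 3]]  ->  [[2821, 3841], [-3482, -4741]]
... * rho(b^-1) = [[-1, -1], [2, 1]]  ->  [[4861, 1020], [-6000, -1259]]
... * rho(b^-1) = [[-1, -1], [2, 1]]  ->  [[-2821, -3841], [3482, 4741]]
... * rho(b^-1) = [[-1, -1], [2, 1]]  ->  [[-4861, -1020], [6000, 1259]]
... * rho(a) = [[1, 1], [2, 3]]  ->  [[-6901, -7921], [8518, 9777]]
... * rho(a) = [[1, 1], [2, 3]]  ->  [[-22743, -30664], [28072, 37849]]
... * rho(b^-1) = [[-1, -1], [2, 1]]  ->  [[-38585, -7921], [47626, 9777]]
... * rho(a^-1) = [[3, -1], [-2, 1]]  ->  [[-99913, 30664], [123324, -37849]]
... * rho(b^-1) = [[-1, -1], [2, 1]]  ->  [[161241, 130577], [-199022, -161173]]
tr = 161241 + -161173 = 68

68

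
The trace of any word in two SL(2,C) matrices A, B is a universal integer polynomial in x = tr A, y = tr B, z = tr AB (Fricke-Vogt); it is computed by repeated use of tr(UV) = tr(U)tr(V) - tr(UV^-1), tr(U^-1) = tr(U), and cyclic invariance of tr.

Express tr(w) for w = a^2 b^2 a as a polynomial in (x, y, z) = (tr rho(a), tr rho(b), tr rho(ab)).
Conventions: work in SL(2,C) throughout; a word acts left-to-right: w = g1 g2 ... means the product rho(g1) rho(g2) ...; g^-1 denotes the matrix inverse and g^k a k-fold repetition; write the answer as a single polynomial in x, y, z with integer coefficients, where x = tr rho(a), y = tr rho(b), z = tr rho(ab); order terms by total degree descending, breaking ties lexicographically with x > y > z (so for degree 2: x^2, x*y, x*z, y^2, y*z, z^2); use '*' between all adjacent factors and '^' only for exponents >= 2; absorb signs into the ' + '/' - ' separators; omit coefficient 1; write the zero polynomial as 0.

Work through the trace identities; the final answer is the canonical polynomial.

and trace(b^2 a) = trace(b)*trace(a b) - trace(a) = y*z - x
trace(b^2) = trace(b)*trace(b) - trace(1) = y^2 - 2
trace(a b^2 a) = trace(a)*trace(b^2 a) - trace(b^2) = x*y*z - x^2 - y^2 + 2
and trace(a^2 b^2 a) = trace(a)*trace(a b^2 a) - trace(a b^2) = x^2*y*z - x^3 - x*y^2 - y*z + 3*x

x^2*y*z - x^3 - x*y^2 - y*z + 3*x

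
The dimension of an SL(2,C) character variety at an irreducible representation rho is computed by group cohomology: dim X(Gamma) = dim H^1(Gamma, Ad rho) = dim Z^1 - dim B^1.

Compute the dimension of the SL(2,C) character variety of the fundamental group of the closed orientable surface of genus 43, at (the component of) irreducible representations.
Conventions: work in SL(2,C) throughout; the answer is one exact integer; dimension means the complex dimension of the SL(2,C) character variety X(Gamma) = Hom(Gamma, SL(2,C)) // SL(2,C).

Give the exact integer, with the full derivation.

252

pi_1 of the closed genus-43 surface has 86 generators bound by the single product-of-commutators relator.
Before the relator condition, cocycle space has dim 3*86 = 258.
H^2 = coker(d_2) is dual to H^0 = 0 at irreducible rho (Poincare duality), so d_2 is onto: dim Z^1 = 255.
dim B^1 = 3 (coboundaries, injective at irreducible rho).
Hence dim X = 255 - 3 = 252.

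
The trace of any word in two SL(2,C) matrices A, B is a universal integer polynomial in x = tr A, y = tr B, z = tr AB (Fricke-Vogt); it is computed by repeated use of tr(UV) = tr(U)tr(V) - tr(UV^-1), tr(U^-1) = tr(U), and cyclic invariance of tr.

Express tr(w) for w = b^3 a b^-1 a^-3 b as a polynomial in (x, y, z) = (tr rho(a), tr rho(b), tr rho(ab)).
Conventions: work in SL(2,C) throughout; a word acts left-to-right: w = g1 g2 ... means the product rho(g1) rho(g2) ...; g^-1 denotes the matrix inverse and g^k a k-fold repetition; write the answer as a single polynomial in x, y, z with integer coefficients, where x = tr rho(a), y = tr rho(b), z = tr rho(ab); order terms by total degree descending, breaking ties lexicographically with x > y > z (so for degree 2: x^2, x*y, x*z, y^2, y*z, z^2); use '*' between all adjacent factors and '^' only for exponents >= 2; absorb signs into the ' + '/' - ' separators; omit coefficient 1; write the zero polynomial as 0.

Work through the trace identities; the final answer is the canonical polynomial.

tr(b^2) = tr(b)*tr(b) - tr(1)  (reduce the b square) = y^2 - 2
tr(b^3) = tr(b)*tr(b^2) - tr(b)  (reduce the b square) = y^3 - 3*y
tr(b^4) = tr(b)*tr(b^3) - tr(b^2)  (reduce the b square) = y^4 - 4*y^2 + 2
tr(b a b) = tr(b)*tr(a b) - tr(a)  (reduce the b square) = y*z - x
tr(a b^3) = tr(b)*tr(b a b) - tr(b a)  (reduce the b square) = y^2*z - x*y - z
tr(b^4 a) = tr(b)*tr(a b^3) - tr(a b^2)  (reduce the b square) = y^3*z - x*y^2 - 2*y*z + x
tr(b^4 a^-1) = tr(b^4)*tr(a) - tr(b^4 a)  (eliminate a^-1) = x*y^4 - y^3*z - 3*x*y^2 + 2*y*z + x
tr(a^-2 b^4) = tr(b^4 a^-1)*tr(a) - tr(b^4)  (eliminate a^-1) = x^2*y^4 - x*y^3*z - 3*x^2*y^2 - y^4 + 2*x*y*z + x^2 + 4*y^2 - 2
tr(b^4 a b) = tr(b)*tr(b^2 a b^2) - tr(b^2 a b)  (reduce the b square) = y^4*z - x*y^3 - 3*y^2*z + 2*x*y + z
tr(a b a b) = tr(a b)*tr(a b) - tr(1)  (split on a) = z^2 - 2
tr(a b a) = tr(a)*tr(b a) - tr(b)  (reduce the a square) = x*z - y
tr(b a b a b) = tr(b)*tr(a b a b) - tr(a b a)  (reduce the b square) = y*z^2 - x*z - y
tr(b a b a b^2) = tr(b)*tr(b a b a b) - tr(b a b a)  (reduce the b square) = y^2*z^2 - x*y*z - y^2 - z^2 + 2
tr(b^4 a b a) = tr(b)*tr(b a b a b^2) - tr(b a b a b)  (reduce the b square) = y^3*z^2 - x*y^2*z - y^3 - 2*y*z^2 + x*z + 3*y
tr(b^4 a b a^-1) = tr(b^4 a b)*tr(a) - tr(b^4 a b a)  (eliminate a^-1) = x*y^4*z - x^2*y^3 - y^3*z^2 - 2*x*y^2*z + 2*x^2*y + y^3 + 2*y*z^2 - 3*y
tr(a^-2 b^4 a b) = tr(b^4 a b a^-1)*tr(a) - tr(b^4 a b)  (eliminate a^-1) = x^2*y^4*z - x^3*y^3 - x*y^3*z^2 - 2*x^2*y^2*z - y^4*z + 2*x^3*y + 2*x*y^3 + 2*x*y*z^2 + 3*y^2*z - 5*x*y - z
tr(a^-3 b^4 a b) = tr(a^-2 b^4 a b)*tr(a) - tr(a^-2 b^4 a b a)  (eliminate a^-1) = x^3*y^4*z - x^4*y^3 - x^2*y^3*z^2 - 2*x^3*y^2*z - 2*x*y^4*z + 2*x^4*y + 3*x^2*y^3 + 2*x^2*y*z^2 + y^3*z^2 + 5*x*y^2*z - 7*x^2*y - y^3 - 2*y*z^2 - x*z + 3*y
tr(b^3 a b^-1 a^-3 b) = tr(a^-3 b^4 a)*tr(b) - tr(a^-3 b^4 a b)  (eliminate b^-1) = -x^3*y^4*z + x^4*y^3 + x^2*y^5 + x^2*y^3*z^2 + 2*x^3*y^2*z + x*y^4*z - 2*x^4*y - 6*x^2*y^3 - 2*x^2*y*z^2 - y^5 - y^3*z^2 - 3*x*y^2*z + 8*x^2*y + 5*y^3 + 2*y*z^2 + x*z - 5*y

-x^3*y^4*z + x^4*y^3 + x^2*y^5 + x^2*y^3*z^2 + 2*x^3*y^2*z + x*y^4*z - 2*x^4*y - 6*x^2*y^3 - 2*x^2*y*z^2 - y^5 - y^3*z^2 - 3*x*y^2*z + 8*x^2*y + 5*y^3 + 2*y*z^2 + x*z - 5*y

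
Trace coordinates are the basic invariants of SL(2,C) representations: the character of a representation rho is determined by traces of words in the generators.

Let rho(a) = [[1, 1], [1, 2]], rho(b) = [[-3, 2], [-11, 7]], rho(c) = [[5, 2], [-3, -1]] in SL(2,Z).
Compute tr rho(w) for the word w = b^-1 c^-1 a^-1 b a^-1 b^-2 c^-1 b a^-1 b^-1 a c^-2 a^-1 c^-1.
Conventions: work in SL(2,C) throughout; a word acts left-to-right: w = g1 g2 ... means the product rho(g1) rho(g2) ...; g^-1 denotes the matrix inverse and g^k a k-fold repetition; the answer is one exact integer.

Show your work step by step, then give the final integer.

rho(b^-1) = [[7, -2], [11, -3]]
... * rho(c^-1) = [[-1, -2], [3, 5]]  ->  [[-13, -24], [-20, -37]]
... * rho(a^-1) = [[2, -1], [-1, 1]]  ->  [[-2, -11], [-3, -17]]
... * rho(b) = [[-3, 2], [-11, 7]]  ->  [[127, -81], [196, -125]]
... * rho(a^-1) = [[2, -1], [-1, 1]]  ->  [[335, -208], [517, -321]]
... * rho(b^-1) = [[7, -2], [11, -3]]  ->  [[57, -46], [88, -71]]
... * rho(b^-1) = [[7, -2], [11, -3]]  ->  [[-107, 24], [-165, 37]]
... * rho(c^-1) = [[-1, -2], [3, 5]]  ->  [[179, 334], [276, 515]]
... * rho(b) = [[-3, 2], [-11, 7]]  ->  [[-4211, 2696], [-6493, 4157]]
... * rho(a^-1) = [[2, -1], [-1, 1]]  ->  [[-11118, 6907], [-17143, 10650]]
... * rho(b^-1) = [[7, -2], [11, -3]]  ->  [[-1849, 1515], [-2851, 2336]]
... * rho(a) = [[1, 1], [1, 2]]  ->  [[-334, 1181], [-515, 1821]]
... * rho(c^-1) = [[-1, -2], [3, 5]]  ->  [[3877, 6573], [5978, 10135]]
... * rho(c^-1) = [[-1, -2], [3, 5]]  ->  [[15842, 25111], [24427, 38719]]
... * rho(a^-1) = [[2, -1], [-1, 1]]  ->  [[6573, 9269], [10135, 14292]]
... * rho(c^-1) = [[-1, -2], [3, 5]]  ->  [[21234, 33199], [32741, 51190]]
tr = 21234 + 51190 = 72424

72424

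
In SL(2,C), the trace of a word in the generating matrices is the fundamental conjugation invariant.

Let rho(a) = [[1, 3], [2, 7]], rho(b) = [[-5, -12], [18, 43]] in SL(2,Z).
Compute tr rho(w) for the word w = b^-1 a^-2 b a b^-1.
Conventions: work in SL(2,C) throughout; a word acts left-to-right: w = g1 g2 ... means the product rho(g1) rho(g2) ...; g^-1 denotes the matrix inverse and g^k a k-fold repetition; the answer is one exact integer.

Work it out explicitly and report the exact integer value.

rho(b^-1) = [[43, 12], [-18, -5]]
... * rho(a^-1) = [[7, -3], [-2, 1]]  ->  [[277, -117], [-116, 49]]
... * rho(a^-1) = [[7, -3], [-2, 1]]  ->  [[2173, -948], [-910, 397]]
... * rho(b) = [[-5, -12], [18, 43]]  ->  [[-27929, -66840], [11696, 27991]]
... * rho(a) = [[1, 3], [2, 7]]  ->  [[-161609, -551667], [67678, 231025]]
... * rho(b^-1) = [[43, 12], [-18, -5]]  ->  [[2980819, 819027], [-1248296, -342989]]
tr = 2980819 + -342989 = 2637830

2637830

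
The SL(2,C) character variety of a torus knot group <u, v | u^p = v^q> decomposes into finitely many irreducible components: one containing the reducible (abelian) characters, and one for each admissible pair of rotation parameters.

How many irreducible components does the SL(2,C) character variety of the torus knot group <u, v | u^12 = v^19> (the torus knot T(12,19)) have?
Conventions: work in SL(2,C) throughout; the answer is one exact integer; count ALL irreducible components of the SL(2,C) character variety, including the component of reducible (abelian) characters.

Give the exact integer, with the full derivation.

100

In the torus knot group T(12,19), u^12 = v^19 is central, so an irreducible representation sends it to +I or -I (Schur).
So on each irreducible component the traces are pinned: tr(u) = 2*cos(pi*alpha/12) with 1 <= alpha <= 11, tr(v) = 2*cos(pi*beta/19) with 1 <= beta <= 18.
The two central values (-1)^alpha I and (-1)^beta I must be the same matrix, so alpha and beta share a parity.
Enumerate parity-matched pairs: 6*9 odd-odd plus 5*9 even-even gives 99.
That is 99 components of irreducible characters, and with the reducible (abelian) component the total is 100.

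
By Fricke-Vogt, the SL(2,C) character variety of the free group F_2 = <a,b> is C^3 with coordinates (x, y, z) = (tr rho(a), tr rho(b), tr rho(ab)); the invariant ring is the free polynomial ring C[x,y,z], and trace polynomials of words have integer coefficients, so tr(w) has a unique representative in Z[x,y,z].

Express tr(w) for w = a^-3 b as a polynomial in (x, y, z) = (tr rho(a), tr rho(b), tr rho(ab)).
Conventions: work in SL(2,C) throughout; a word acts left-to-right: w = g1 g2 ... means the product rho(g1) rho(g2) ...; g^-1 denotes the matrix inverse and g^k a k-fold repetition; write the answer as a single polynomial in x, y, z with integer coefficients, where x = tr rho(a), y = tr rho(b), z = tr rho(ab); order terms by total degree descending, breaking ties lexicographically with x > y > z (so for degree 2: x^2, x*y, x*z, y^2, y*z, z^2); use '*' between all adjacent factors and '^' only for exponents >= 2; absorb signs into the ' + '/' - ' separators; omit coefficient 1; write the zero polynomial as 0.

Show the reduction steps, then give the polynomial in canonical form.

x^3*y - x^2*z - 2*x*y + z

tr(b a^-1) = tr(b) * tr(a) - tr(b a)   [inverse elimination on a] = x*y - z
tr(a^-2 b) = tr(b a^-1) * tr(a) - tr(b)   [inverse elimination on a] = x^2*y - x*z - y
reduce: tr(a^-3 b) = tr(a^-2 b) * tr(a) - tr(a^-2 b a)   [inverse elimination on a] = x^3*y - x^2*z - 2*x*y + z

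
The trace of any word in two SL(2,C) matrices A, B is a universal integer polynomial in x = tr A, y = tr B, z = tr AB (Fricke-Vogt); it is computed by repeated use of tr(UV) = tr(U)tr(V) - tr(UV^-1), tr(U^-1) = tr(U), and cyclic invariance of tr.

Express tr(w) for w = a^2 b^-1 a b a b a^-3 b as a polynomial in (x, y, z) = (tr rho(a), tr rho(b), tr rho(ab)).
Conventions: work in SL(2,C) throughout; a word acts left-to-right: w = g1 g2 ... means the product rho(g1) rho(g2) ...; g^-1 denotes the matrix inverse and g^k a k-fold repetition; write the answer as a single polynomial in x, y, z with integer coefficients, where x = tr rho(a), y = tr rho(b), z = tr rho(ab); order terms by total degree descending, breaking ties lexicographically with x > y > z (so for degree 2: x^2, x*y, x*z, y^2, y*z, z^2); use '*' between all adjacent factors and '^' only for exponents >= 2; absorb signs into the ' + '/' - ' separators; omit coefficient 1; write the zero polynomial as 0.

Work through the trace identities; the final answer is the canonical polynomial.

x^5*y^2*z^2 - x^6*y*z - x^4*y^3*z - 2*x^4*y*z^3 + x^5*z^2 - x^3*y^2*z^2 + x^3*z^4 + 7*x^4*y*z + 2*x^2*y^3*z + 3*x^2*y*z^3 - x^5 - x^3*y^2 - 6*x^3*z^2 - x*y^2*z^2 - x*z^4 - 9*x^2*y*z + 5*x^3 + x*y^2 + 5*x*z^2 + y*z - 5*x

tr(a b a b) = tr(a b)*tr(a b) - tr(1)   [split at a repeated a] = z^2 - 2
tr(a b a) = tr(a)*tr(b a) - tr(b)   [square of a] = x*z - y
tr(b a b^2 a) = tr(b)*tr(a b a b) - tr(a b a)   [square of b] = y*z^2 - x*z - y
and tr(b a b) = tr(b)*tr(a b) - tr(a)   [square of b] = y*z - x
tr(b a b^2) = tr(b)*tr(b a b) - tr(b a)   [square of b] = y^2*z - x*y - z
tr(a b a b^2 a) = tr(a)*tr(b a b^2 a) - tr(b a b^2)   [square of a] = x*y*z^2 - x^2*z - y^2*z + z
tr(a b a b^2 a^2) = tr(a)*tr(a b a b^2 a) - tr(a b a b^2)   [square of a] = x^2*y*z^2 - x^3*z - x*y^2*z - y*z^2 + 2*x*z + y
next, tr(a b a b a b) = tr(b a)*tr(b a b a) - tr(b^-1 a^-1)   [split at a repeated b] = z^3 - 3*z
tr(a b a b a) = tr(a)*tr(b a b a) - tr(b a b)   [square of a] = x*z^2 - y*z - x
tr(b a b a b^2 a) = tr(b)*tr(a b a b a b) - tr(a b a b a)   [square of b] = y*z^3 - x*z^2 - 2*y*z + x
tr(b a b a b^2) = tr(b)*tr(b a b a b) - tr(b a b a)   [square of b] = y^2*z^2 - x*y*z - y^2 - z^2 + 2
next, tr(a b a b^2 a^2 b) = tr(a)*tr(b a b a b^2 a) - tr(b a b a b^2)   [square of a] = x*y*z^3 - x^2*z^2 - y^2*z^2 - x*y*z + x^2 + y^2 + z^2 - 2
and tr(b a^2 b^-1 a b a b) = tr(a b a b^2 a^2)*tr(b) - tr(a b a b^2 a^2 b)   [inverse elimination on b] = x^2*y^2*z^2 - x^3*y*z - x*y^3*z - x*y*z^3 + x^2*z^2 + 3*x*y*z - x^2 - z^2 + 2
tr(a b a b a b a) = tr(a)*tr(b a b a b a) - tr(b a b a b)   [square of a] = x*z^3 - y*z^2 - 2*x*z + y
tr(a b a b a b a^2) = tr(a)*tr(a b a b a b a) - tr(a b a b a b)   [square of a] = x^2*z^3 - x*y*z^2 - 2*x^2*z - z^3 + x*y + 3*z
tr(b a b a b a b a) = tr(a b a b a b)*tr(a b) - tr(b a b a)   [split at a repeated a] = z^4 - 4*z^2 + 2
and tr(a b a b a b a^2 b) = tr(a)*tr(b a b a b a b a) - tr(b a b a b a b)   [square of a] = x*z^4 - y*z^3 - 3*x*z^2 + 2*y*z + x
and tr(b a^2 b^-1 a b a b a) = tr(a b a b a b a^2)*tr(b) - tr(a b a b a b a^2 b)   [inverse elimination on b] = x^2*y*z^3 - x*y^2*z^2 - x*z^4 - 2*x^2*y*z + x*y^2 + 3*x*z^2 + y*z - x
and tr(b a^2 b^-1 a b a b a^-1) = tr(b a^2 b^-1 a b a b)*tr(a) - tr(b a^2 b^-1 a b a b a)   [inverse elimination on a] = x^3*y^2*z^2 - x^4*y*z - x^2*y^3*z - 2*x^2*y*z^3 + x^3*z^2 + x*y^2*z^2 + x*z^4 + 5*x^2*y*z - x^3 - x*y^2 - 4*x*z^2 - y*z + 3*x
and tr(a^-2 b a^2 b^-1 a b a b) = tr(b a^2 b^-1 a b a b a^-1)*tr(a) - tr(b a^2 b^-1 a b a b)   [inverse elimination on a] = x^4*y^2*z^2 - x^5*y*z - x^3*y^3*z - 2*x^3*y*z^3 + x^4*z^2 + x^2*z^4 + 6*x^3*y*z + x*y^3*z + x*y*z^3 - x^4 - x^2*y^2 - 5*x^2*z^2 - 4*x*y*z + 4*x^2 + z^2 - 2
tr(a^2 b^-1 a b a b a^-3 b) = tr(a^-2 b a^2 b^-1 a b a b)*tr(a) - tr(a^-2 b a^2 b^-1 a b a b a)   [inverse elimination on a] = x^5*y^2*z^2 - x^6*y*z - x^4*y^3*z - 2*x^4*y*z^3 + x^5*z^2 - x^3*y^2*z^2 + x^3*z^4 + 7*x^4*y*z + 2*x^2*y^3*z + 3*x^2*y*z^3 - x^5 - x^3*y^2 - 6*x^3*z^2 - x*y^2*z^2 - x*z^4 - 9*x^2*y*z + 5*x^3 + x*y^2 + 5*x*z^2 + y*z - 5*x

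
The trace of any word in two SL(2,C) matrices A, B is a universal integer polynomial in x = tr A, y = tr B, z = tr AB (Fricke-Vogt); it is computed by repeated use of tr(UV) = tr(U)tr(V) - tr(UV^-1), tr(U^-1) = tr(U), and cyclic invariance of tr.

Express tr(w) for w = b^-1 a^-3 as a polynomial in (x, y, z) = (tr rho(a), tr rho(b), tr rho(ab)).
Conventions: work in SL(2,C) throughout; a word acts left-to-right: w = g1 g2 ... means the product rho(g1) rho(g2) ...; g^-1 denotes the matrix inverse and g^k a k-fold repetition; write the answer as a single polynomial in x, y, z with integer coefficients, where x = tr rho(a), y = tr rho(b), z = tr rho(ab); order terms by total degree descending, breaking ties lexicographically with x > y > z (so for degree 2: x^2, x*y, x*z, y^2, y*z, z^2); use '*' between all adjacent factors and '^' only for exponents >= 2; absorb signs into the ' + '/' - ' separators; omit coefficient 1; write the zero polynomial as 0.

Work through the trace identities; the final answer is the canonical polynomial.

x^2*z - x*y - z

trace(a^-1) = trace(a) = x
trace(a^-1 b) = trace(b) * trace(a) - trace(b a) = x*y - z
trace(b^-1 a^-1) = trace(a^-1) * trace(b) - trace(a^-1 b) = z
trace(a^-2 b^-1) = trace(b^-1 a^-1) * trace(a) - trace(b^-1) = x*z - y
trace(b^-1 a^-3) = trace(a^-2 b^-1) * trace(a) - trace(a^-2 b^-1 a) = x^2*z - x*y - z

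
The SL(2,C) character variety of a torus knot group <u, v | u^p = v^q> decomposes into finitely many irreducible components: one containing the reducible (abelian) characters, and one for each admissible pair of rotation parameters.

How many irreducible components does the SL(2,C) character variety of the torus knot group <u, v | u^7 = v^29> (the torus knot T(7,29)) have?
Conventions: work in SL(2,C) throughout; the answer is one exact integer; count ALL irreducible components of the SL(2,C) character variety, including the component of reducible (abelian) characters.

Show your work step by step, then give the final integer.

For T(7,29): irreducibility forces the central element u^7 = v^29 to one of +I, -I.
This locks tr(u) to 2*cos(pi*alpha/7), alpha in 1..6, and tr(v) to 2*cos(pi*beta/29), beta in 1..28, on each component of irreducible characters.
u^7 = (-1)^alpha I and v^29 = (-1)^beta I must agree, so alpha and beta have equal parity.
count pairs: odd alpha (3 choices) x odd beta (14), plus even alpha (3) x even beta (14): 3*14 + 3*14 = 84.
Total: 84 irreducible-character components + 1 reducible (abelian) component = 85.

85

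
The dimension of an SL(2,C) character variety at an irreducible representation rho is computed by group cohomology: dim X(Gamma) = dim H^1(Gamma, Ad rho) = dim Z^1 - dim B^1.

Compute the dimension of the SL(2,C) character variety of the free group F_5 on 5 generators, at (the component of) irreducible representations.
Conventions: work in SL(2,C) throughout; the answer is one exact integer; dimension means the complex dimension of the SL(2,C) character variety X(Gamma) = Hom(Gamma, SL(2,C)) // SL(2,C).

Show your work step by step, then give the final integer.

The free group F_5: 5 generators, no relators.
So Z^1 = (sl_2)^5 in full: dim Z^1 = 15.
At an irreducible rho the centralizer of the image in sl_2 is 0, so the coboundary map sl_2 -> Z^1 is injective: dim B^1 = 3.
Therefore dim X = 15 - 3 = 12.

12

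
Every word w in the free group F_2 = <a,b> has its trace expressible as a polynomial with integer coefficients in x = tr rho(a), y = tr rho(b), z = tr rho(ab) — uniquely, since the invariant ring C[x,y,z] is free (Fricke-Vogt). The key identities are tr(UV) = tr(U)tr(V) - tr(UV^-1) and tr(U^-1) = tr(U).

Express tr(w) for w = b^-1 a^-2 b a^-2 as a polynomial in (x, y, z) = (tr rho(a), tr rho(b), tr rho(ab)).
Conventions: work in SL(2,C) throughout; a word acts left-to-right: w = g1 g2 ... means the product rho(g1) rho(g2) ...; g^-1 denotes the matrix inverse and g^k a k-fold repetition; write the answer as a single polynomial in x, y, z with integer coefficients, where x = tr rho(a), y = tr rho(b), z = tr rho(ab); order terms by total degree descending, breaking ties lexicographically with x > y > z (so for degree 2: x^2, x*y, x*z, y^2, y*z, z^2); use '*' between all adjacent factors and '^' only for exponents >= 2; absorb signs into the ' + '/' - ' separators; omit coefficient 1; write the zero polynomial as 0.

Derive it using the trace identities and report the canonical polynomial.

x^3*y*z - x^2*y^2 - x^2*z^2 + 2

reduce: trace(a^-1) = trace(a) = x
reduce: trace(a b a) = trace(a) trace(b a) - trace(b)  (reduce the a square) = x*z - y
so trace(a b a b) = trace(a b) trace(a b) - trace(1)  (split on a) = z^2 - 2
trace(b^-1 a b a) = trace(a b a) trace(b) - trace(a b a b)  (eliminate b^-1) = x*y*z - y^2 - z^2 + 2
so trace(b a^-1 b^-1 a) = trace(b^-1 a b) trace(a) - trace(b^-1 a b a)  (eliminate a^-1) = -x*y*z + x^2 + y^2 + z^2 - 2
trace(a^-1 b^-1 a^-1 b) = trace(b a^-1 b^-1) trace(a) - trace(b a^-1 b^-1 a)  (eliminate a^-1) = x*y*z - y^2 - z^2 + 2
trace(a^-1 b a^-2 b^-1) = trace(a^-1 b^-1 a^-1 b) trace(a) - trace(a^-1 b^-1 a^-1 b a)  (eliminate a^-1) = x^2*y*z - x*y^2 - x*z^2 + x
so trace(a^-2) = trace(a^-1) trace(a) - trace(1)  (eliminate a^-1) = x^2 - 2
reduce: trace(b^-1 a^-2 b a^-2) = trace(a^-1 b a^-2 b^-1) trace(a) - trace(a^-1 b a^-2 b^-1 a)  (eliminate a^-1) = x^3*y*z - x^2*y^2 - x^2*z^2 + 2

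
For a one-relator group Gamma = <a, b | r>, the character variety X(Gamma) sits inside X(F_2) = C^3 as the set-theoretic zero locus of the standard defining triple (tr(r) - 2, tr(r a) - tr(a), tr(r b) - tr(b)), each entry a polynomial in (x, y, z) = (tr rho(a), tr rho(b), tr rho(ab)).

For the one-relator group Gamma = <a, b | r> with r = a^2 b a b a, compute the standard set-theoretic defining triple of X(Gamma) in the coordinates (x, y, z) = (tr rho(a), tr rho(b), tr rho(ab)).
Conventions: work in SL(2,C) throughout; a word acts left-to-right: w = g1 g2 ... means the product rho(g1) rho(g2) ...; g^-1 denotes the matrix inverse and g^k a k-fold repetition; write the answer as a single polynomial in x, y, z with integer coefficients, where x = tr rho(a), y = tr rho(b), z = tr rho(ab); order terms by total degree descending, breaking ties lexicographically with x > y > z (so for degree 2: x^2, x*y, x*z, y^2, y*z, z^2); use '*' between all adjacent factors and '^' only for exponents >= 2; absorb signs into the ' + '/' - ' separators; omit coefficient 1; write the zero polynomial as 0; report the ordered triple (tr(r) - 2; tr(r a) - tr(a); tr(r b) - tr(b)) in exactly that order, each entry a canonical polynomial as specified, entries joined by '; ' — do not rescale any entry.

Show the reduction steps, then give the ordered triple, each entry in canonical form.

x^2*z^2 - x*y*z - x^2 - z^2; x^3*z^2 - x^2*y*z - x^3 - 2*x*z^2 + y*z + 2*x; x*z^3 - y*z^2 - 2*x*z

tr(b a b a) = tr(a b)*tr(a b) - tr(1)  (split on a) = z^2 - 2
and tr(b a b) = tr(b)*tr(a b) - tr(a)  (reduce the b square) = y*z - x
next, tr(b a b a^2) = tr(a)*tr(b a b a) - tr(b a b)  (reduce the a square) = x*z^2 - y*z - x
next, tr(a^2 b a b a) = tr(a)*tr(b a b a^2) - tr(b a b a)  (reduce the a square) = x^2*z^2 - x*y*z - x^2 - z^2 + 2
next, tr(a^2 b a b a^2) = tr(a)*tr(a^2 b a b a) - tr(a^2 b a b) = x^3*z^2 - x^2*y*z - x^3 - 2*x*z^2 + y*z + 3*x
next, tr(b a b a b a) = tr(b a)*tr(b a b a) - tr(b^-1 a^-1)   [split at a repeated b] = z^3 - 3*z
tr(a b a) = tr(a)*tr(b a) - tr(b)   [square of a] = x*z - y
tr(b a b a b) = tr(b)*tr(a b a b) - tr(a b a)   [square of b] = y*z^2 - x*z - y
tr(a^2 b a b a b) = tr(a)*tr(b a b a b a) - tr(b a b a b)   [square of a] = x*z^3 - y*z^2 - 2*x*z + y
assemble the triple (tr(r) - 2; tr(r a) - x; tr(r b) - y)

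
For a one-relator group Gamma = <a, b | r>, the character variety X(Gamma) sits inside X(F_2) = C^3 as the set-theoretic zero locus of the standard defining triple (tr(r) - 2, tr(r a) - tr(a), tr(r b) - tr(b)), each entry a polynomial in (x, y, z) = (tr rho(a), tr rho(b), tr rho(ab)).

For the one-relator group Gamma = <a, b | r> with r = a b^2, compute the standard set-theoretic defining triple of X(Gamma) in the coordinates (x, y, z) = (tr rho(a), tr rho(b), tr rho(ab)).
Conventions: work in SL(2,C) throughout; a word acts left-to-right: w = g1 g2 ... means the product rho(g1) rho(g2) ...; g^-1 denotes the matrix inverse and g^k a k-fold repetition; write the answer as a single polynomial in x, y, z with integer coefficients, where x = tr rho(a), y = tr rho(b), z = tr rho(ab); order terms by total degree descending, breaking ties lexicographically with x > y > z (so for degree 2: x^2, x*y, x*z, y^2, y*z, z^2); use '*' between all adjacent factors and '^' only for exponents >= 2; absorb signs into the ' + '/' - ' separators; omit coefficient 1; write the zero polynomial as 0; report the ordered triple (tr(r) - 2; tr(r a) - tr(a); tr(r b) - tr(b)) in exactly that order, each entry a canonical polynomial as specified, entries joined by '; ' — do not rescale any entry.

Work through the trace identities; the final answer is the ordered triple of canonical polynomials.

y*z - x - 2; x*y*z - x^2 - y^2 - x + 2; y^2*z - x*y - y - z

trace(a b^2) = trace(b)*trace(a b) - trace(a)   [square of b] = y*z - x
trace(b^2) = trace(b)*trace(b) - trace(1) = y^2 - 2
trace(a b^2 a) = trace(a)*trace(b^2 a) - trace(b^2) = x*y*z - x^2 - y^2 + 2
trace(a b^3) = trace(b)*trace(a b^2) - trace(a b)  (reduce the b square) = y^2*z - x*y - z
assemble the triple (trace(r) - 2; trace(r a) - x; trace(r b) - y)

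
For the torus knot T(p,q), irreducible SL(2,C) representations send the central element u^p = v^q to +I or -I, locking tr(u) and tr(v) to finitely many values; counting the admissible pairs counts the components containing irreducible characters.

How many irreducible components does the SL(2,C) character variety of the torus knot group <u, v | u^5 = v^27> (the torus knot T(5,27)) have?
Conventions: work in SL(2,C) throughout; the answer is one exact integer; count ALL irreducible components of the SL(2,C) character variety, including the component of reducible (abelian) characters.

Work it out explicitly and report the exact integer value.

53

Gamma = < u, v | u^5 = v^27 > (torus knot T(5,27)); the central element u^5 = v^27 acts as +I or -I in any irreducible SL(2,C) representation.
On an irreducible component, tr(u) is locked at 2*cos(pi*alpha/5) for some alpha in 1..4, and tr(v) at 2*cos(pi*beta/27) for some beta in 1..26.
The two central values (-1)^alpha I and (-1)^beta I must be the same matrix, so alpha and beta share a parity.
Enumerate parity-matched pairs: 2*13 odd-odd plus 2*13 even-even gives 52.
That is 52 components of irreducible characters, and with the reducible (abelian) component the total is 53.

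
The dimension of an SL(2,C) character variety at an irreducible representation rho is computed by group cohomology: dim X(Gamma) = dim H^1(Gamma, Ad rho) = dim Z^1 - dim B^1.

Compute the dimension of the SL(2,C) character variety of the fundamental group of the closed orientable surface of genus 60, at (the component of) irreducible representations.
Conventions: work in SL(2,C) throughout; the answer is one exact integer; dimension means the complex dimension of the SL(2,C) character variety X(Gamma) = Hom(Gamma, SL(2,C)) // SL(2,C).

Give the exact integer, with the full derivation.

354

pi_1 of the closed genus-60 surface has 120 generators bound by the single product-of-commutators relator.
Before the relator condition, cocycle space has dim 3*120 = 360.
d_2 is surjective at irreducible rho (its cokernel H^2 is dual to H^0 = 0), so dim Z^1 = 360 - 3 = 357.
dim B^1 = 3 (coboundaries, injective at irreducible rho).
dim H^1 = 357 - 3 = 354 = dim X.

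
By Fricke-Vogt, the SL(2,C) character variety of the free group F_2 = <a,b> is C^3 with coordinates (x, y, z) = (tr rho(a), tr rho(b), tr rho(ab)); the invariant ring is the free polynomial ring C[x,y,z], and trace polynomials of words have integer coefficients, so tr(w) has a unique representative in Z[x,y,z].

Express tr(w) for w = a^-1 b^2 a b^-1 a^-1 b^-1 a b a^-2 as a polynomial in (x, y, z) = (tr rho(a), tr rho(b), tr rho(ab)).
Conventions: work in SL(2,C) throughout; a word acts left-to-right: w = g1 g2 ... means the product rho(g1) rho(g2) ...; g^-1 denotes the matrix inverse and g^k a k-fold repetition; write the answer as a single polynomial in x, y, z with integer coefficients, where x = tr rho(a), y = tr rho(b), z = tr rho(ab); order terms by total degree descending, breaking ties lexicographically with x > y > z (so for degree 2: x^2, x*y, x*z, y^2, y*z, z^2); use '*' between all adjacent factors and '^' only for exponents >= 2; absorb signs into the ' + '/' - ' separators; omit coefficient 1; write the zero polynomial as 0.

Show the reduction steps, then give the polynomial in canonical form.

x^4*y^3*z^2 - 2*x^5*y^2*z - x^3*y^4*z - 2*x^3*y^2*z^3 + x^6*y + x^4*y^3 + 2*x^4*y*z^2 - x^2*y^3*z^2 + x^2*y*z^4 + 8*x^3*y^2*z + 2*x*y^4*z + 3*x*y^2*z^3 - 6*x^4*y - 2*x^2*y^3 - 6*x^2*y*z^2 - y^3*z^2 - y*z^4 - x^3*z - 9*x*y^2*z - x*z^3 + 9*x^2*y + 4*y*z^2 + 3*x*z - y

trace(b^2) = trace(b) trace(b) - trace(1)   [square of b] = y^2 - 2
trace(b^2 a) = trace(b) trace(a b) - trace(a)   [square of b] = y*z - x
trace(a^-1 b^2) = trace(b^2) trace(a) - trace(b^2 a)   [inverse elimination on a] = x*y^2 - y*z - x
trace(a b^3) = trace(b) trace(b a b) - trace(b a)   [square of b] = y^2*z - x*y - z
trace(b^3 a b) = trace(b) trace(a b^3) - trace(a b^2)   [square of b] = y^3*z - x*y^2 - 2*y*z + x
trace(a b a b) = trace(a b) trace(a b) - trace(1)   [split at a repeated a] = z^2 - 2
trace(a b a) = trace(a) trace(b a) - trace(b)   [square of a] = x*z - y
trace(a b a b^2) = trace(b) trace(a b a b) - trace(a b a)   [square of b] = y*z^2 - x*z - y
trace(b^3 a b a) = trace(b) trace(a b a b^2) - trace(a b a b)   [square of b] = y^2*z^2 - x*y*z - y^2 - z^2 + 2
trace(b a b a^-1 b^2) = trace(b^3 a b) trace(a) - trace(b^3 a b a)   [inverse elimination on a] = x*y^3*z - x^2*y^2 - y^2*z^2 - x*y*z + x^2 + y^2 + z^2 - 2
trace(a b^2 a) = trace(a) trace(b^2 a) - trace(b^2)   [square of a] = x*y*z - x^2 - y^2 + 2
trace(b a b^2 a b) = trace(b) trace(a b^2 a b) - trace(a b^2 a)   [square of b] = y^2*z^2 - 2*x*y*z + x^2 - 2
trace(b^2 a b^2 a b) = trace(b) trace(b a b^2 a b) - trace(b a b^2 a)   [square of b] = y^3*z^2 - 2*x*y^2*z + x^2*y - y*z^2 + x*z - y
trace(a b a b a b) = trace(b a b a) trace(b a) - trace(a b)   [split at a repeated b] = z^3 - 3*z
trace(a b a b a) = trace(a) trace(b a b a) - trace(b a b)   [square of a] = x*z^2 - y*z - x
trace(a b^2 a b a b) = trace(b) trace(a b a b a b) - trace(a b a b a)   [square of b] = y*z^3 - x*z^2 - 2*y*z + x
trace(a b a^2) = trace(a) trace(a b a) - trace(a b)   [square of a] = x^2*z - x*y - z
trace(a b^2 a b a) = trace(b) trace(a b a^2 b) - trace(a b a^2)   [square of b] = x*y*z^2 - x^2*z - y^2*z + z
trace(b^2 a b^2 a b a) = trace(b) trace(a b^2 a b a b) - trace(a b^2 a b a)   [square of b] = y^2*z^3 - 2*x*y*z^2 + x^2*z - y^2*z + x*y - z
trace(b a b a^-1 b^2 a b) = trace(b^2 a b^2 a b) trace(a) - trace(b^2 a b^2 a b a)   [inverse elimination on a] = x*y^3*z^2 - 2*x^2*y^2*z - y^2*z^3 + x^3*y + x*y*z^2 + y^2*z - 2*x*y + z
trace(b^2 a b a b a b) = trace(b) trace(b a b a b a b) - trace(b a b a b a)   [square of b] = y^2*z^3 - x*y*z^2 - 2*y^2*z - z^3 + x*y + 3*z
trace(a b a b a b a b) = trace(b a b a) trace(b a b a) - trace(1)   [split at a repeated b] = z^4 - 4*z^2 + 2
trace(a b a b a b a) = trace(a) trace(b a b a b a) - trace(b a b a b)   [square of a] = x*z^3 - y*z^2 - 2*x*z + y
trace(b^2 a b a b a b a) = trace(b) trace(a b a b a b a b) - trace(a b a b a b a)   [square of b] = y*z^4 - x*z^3 - 3*y*z^2 + 2*x*z + y
trace(b a b a^-1 b^2 a b a) = trace(b^2 a b a b a b) trace(a) - trace(b^2 a b a b a b a)   [inverse elimination on a] = x*y^2*z^3 - x^2*y*z^2 - y*z^4 - 2*x*y^2*z + x^2*y + 3*y*z^2 + x*z - y
trace(a^-1 b a b a^-1 b^2 a b) = trace(b a b a^-1 b^2 a b) trace(a) - trace(b a b a^-1 b^2 a b a)   [inverse elimination on a] = x^2*y^3*z^2 - 2*x^3*y^2*z - 2*x*y^2*z^3 + x^4*y + 2*x^2*y*z^2 + y*z^4 + 3*x*y^2*z - 3*x^2*y - 3*y*z^2 + y
trace(b^2 a b^-1 a^-1 b a b a^-1) = trace(a^-1 b a b a^-1 b^2 a) trace(b) - trace(a^-1 b a b a^-1 b^2 a b)   [inverse elimination on b] = -x^2*y^3*z^2 + 2*x^3*y^2*z + x*y^4*z + 2*x*y^2*z^3 - x^4*y - x^2*y^3 - 2*x^2*y*z^2 - y^3*z^2 - y*z^4 - 4*x*y^2*z + 4*x^2*y + y^3 + 4*y*z^2 - 3*y
trace(a^-1 b a b^3 a b) = trace(b a b^3 a b) trace(a) - trace(b a b^3 a b a)   [inverse elimination on a] = x*y^3*z^2 - 2*x^2*y^2*z - y^2*z^3 + x^3*y + x^2*z + 2*y^2*z + z^3 - 2*x*y - 3*z
trace(b^2 a b^-1 a^-1 b a b) = trace(a^-1 b a b^3 a) trace(b) - trace(a^-1 b a b^3 a b)   [inverse elimination on b] = -x*y^3*z^2 + 2*x^2*y^2*z + y^4*z + y^2*z^3 - x^3*y - x*y^3 - x^2*z - 4*y^2*z - z^3 + 3*x*y + 3*z
trace(a b a^-2 b^2 a b^-1 a^-1 b) = trace(b^2 a b^-1 a^-1 b a b a^-1) trace(a) - trace(b^2 a b^-1 a^-1 b a b)   [inverse elimination on a] = -x^3*y^3*z^2 + 2*x^4*y^2*z + x^2*y^4*z + 2*x^2*y^2*z^3 - x^5*y - x^3*y^3 - 2*x^3*y*z^2 - x*y*z^4 - 6*x^2*y^2*z - y^4*z - y^2*z^3 + 5*x^3*y + 2*x*y^3 + 4*x*y*z^2 + x^2*z + 4*y^2*z + z^3 - 6*x*y - 3*z
trace(a^-2 b^2 a b^-1 a^-1 b^-1 a b) = trace(a b a^-2 b^2 a b^-1 a^-1) trace(b) - trace(a b a^-2 b^2 a b^-1 a^-1 b)   [inverse elimination on b] = x^3*y^3*z^2 - 2*x^4*y^2*z - x^2*y^4*z - 2*x^2*y^2*z^3 + x^5*y + x^3*y^3 + 2*x^3*y*z^2 + x*y*z^4 + 6*x^2*y^2*z + y^4*z + y^2*z^3 - 5*x^3*y - x*y^3 - 4*x*y*z^2 - x^2*z - 5*y^2*z - z^3 + 5*x*y + 3*z
trace(b^2 a b^-1 a^-1 b^-1 a b) = trace(a b^3 a b^-1 a^-1) trace(b) - trace(a b^3 a b^-1 a^-1 b)   [inverse elimination on b] = x*y^3*z^2 - 2*x^2*y^2*z - y^4*z - y^2*z^3 + x^3*y + x*y^3 + x^2*z + 5*y^2*z + z^3 - 4*x*y - 3*z
trace(a b a b^2 a b a^-1 b) = trace(b a b a b^2 a b) trace(a) - trace(b a b a b^2 a b a)   [inverse elimination on a] = x*y^2*z^3 - 2*x^2*y*z^2 - y*z^4 + x^3*z - x*y^2*z + x*z^3 + x^2*y + 3*y*z^2 - 3*x*z - y
trace(a^-1 b^-1 a b a b^2 a b) = trace(a b a b^2 a b a^-1) trace(b) - trace(a b a b^2 a b a^-1 b)   [inverse elimination on b] = -x*y^2*z^3 + 2*x^2*y*z^2 + y^3*z^2 + y*z^4 - x^3*z - x*y^2*z - x*z^3 - 3*y*z^2 + 3*x*z - y
trace(b^2 a b^-1 a^-1 b^-1 a b a) = trace(a^-1 b^-1 a b a b^2 a) trace(b) - trace(a^-1 b^-1 a b a b^2 a b)   [inverse elimination on b] = x*y^2*z^3 - 2*x^2*y*z^2 - y^3*z^2 - y*z^4 + x^3*z + x*y^2*z + x*z^3 + 4*y*z^2 - 3*x*z - y
trace(a^-1 b^2 a b^-1 a^-1 b^-1 a b) = trace(b^2 a b^-1 a^-1 b^-1 a b) trace(a) - trace(b^2 a b^-1 a^-1 b^-1 a b a)   [inverse elimination on a] = x^2*y^3*z^2 - 2*x^3*y^2*z - x*y^4*z - 2*x*y^2*z^3 + x^4*y + x^2*y^3 + 2*x^2*y*z^2 + y^3*z^2 + y*z^4 + 4*x*y^2*z - 4*x^2*y - 4*y*z^2 + y
trace(a^-1 b^2 a b^-1 a^-1 b^-1 a b a^-2) = trace(a^-2 b^2 a b^-1 a^-1 b^-1 a b) trace(a) - trace(a^-2 b^2 a b^-1 a^-1 b^-1 a b a)   [inverse elimination on a] = x^4*y^3*z^2 - 2*x^5*y^2*z - x^3*y^4*z - 2*x^3*y^2*z^3 + x^6*y + x^4*y^3 + 2*x^4*y*z^2 - x^2*y^3*z^2 + x^2*y*z^4 + 8*x^3*y^2*z + 2*x*y^4*z + 3*x*y^2*z^3 - 6*x^4*y - 2*x^2*y^3 - 6*x^2*y*z^2 - y^3*z^2 - y*z^4 - x^3*z - 9*x*y^2*z - x*z^3 + 9*x^2*y + 4*y*z^2 + 3*x*z - y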